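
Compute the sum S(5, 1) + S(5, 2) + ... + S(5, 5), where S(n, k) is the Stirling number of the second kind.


By definition, S(n, k) counts partitions of an n-set into exactly k nonempty blocks.
Computing row n = 5 for k = 1..5:
S(5, k): 1, 15, 25, 10, 1
Sum = 52. (This equals Bell_5 since the sum runs over all k.)

52


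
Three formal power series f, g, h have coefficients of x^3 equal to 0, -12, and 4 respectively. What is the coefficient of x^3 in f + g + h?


Series addition is componentwise:
0 + -12 + 4
= -8

-8


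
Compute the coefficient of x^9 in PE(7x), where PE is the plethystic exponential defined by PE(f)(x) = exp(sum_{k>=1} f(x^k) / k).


With f(x) = 7x, the exponent is sum_{k>=1} 7 x^k / k = 7 * (-ln(1 - x)). Exponentiating:
PE(7x) = exp(-7 ln(1 - x)) = 1/(1 - x)^7.
By the negative binomial expansion, [x^n] 1/(1 - x)^7 = C(n + 6, 6).
For n = 9: C(15, 6) = 5005.

5005


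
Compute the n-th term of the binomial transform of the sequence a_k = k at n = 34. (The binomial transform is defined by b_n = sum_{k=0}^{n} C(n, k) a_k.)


With a_k = k, b_n = sum_{k=0}^{n} C(n, k) k. Using k * C(n, k) = n * C(n-1, k-1) gives b_n = n * sum_{k>=1} C(n-1, k-1) = n * 2^(n-1).
For n = 34: 34 * 2^33 = 34 * 8589934592 = 292057776128.

292057776128


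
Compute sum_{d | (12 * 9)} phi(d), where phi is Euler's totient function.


First, 12 * 9 = 108. One classical identity is sum_{d | n} phi(d) = n (each k in [1, n] has a unique gcd with n, and among the k's with gcd(k, n) = n/d there are phi(d) of them). So the sum equals 108. We also verify directly:
Divisors of 108: 1, 2, 3, 4, 6, 9, 12, 18, 27, 36, 54, 108.
phi values: 1, 1, 2, 2, 2, 6, 4, 6, 18, 12, 18, 36.
Sum = 108.

108


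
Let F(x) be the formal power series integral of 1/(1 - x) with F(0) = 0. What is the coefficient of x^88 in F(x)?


1/(1 - x) = sum_{k>=0} x^k. Integrating termwise and using F(0) = 0 gives
F(x) = sum_{k>=0} x^(k+1) / (k+1) = sum_{m>=1} x^m / m = -ln(1 - x).
So the coefficient of x^88 is 1/88 = 1/88.

1/88


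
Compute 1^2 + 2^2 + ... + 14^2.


This power sum has a closed form given by Faulhaber's formula
sum_{k=1}^{m} k^p = (1 / (p + 1)) * sum_{j=0}^{p} C(p + 1, j) B_j m^(p + 1 - j),
but for small m direct computation is fastest:
1 + 4 + 9 + 16 + 25 + 36 + 49 + 64 + 81 + 100 + 121 + 144 + 169 + 196 = 1015.

1015


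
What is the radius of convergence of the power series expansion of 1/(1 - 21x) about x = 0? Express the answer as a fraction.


Expanding 1/(1 - 21x) = sum_{k>=0} 21^k x^k, the series converges when |21x| < 1, i.e., |x| < 1/21.
So the radius of convergence is 1/21 = 1/21.

1/21


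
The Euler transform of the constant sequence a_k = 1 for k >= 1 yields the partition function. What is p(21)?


The Euler transform converts the sequence a_k = 1 into the number of integer partitions.
Using the recurrence or dynamic programming:
p(21) = 792

792


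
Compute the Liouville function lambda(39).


The Liouville function is lambda(k) = (-1)^Omega(k), where Omega(k) counts the prime factors of k with multiplicity.
Factoring: 39 = 3 * 13, so Omega(39) = 2.
lambda(39) = (-1)^2 = 1.

1


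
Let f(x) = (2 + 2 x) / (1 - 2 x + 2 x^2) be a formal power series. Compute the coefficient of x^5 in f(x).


Write f(x) = sum_{k>=0} a_k x^k. Multiplying both sides by 1 - 2 x + 2 x^2 gives
(1 - 2 x + 2 x^2) sum_{k>=0} a_k x^k = 2 + 2 x.
Matching coefficients:
 x^0: a_0 = 2
 x^1: a_1 - 2 a_0 = 2  =>  a_1 = 2*2 + 2 = 6
 x^k (k >= 2): a_k = 2 a_{k-1} - 2 a_{k-2}.
Iterating: a_2 = 8, a_3 = 4, a_4 = -8, a_5 = -24.
So the coefficient of x^5 is -24.

-24


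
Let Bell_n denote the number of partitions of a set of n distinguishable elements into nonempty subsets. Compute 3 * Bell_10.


Bell_10 can be computed from the Bell triangle or from Dobinski's identity Bell_n = (1/e) * sum_{k>=0} k^n / k!.
Computing Bell_10 = 115975.
Then 3 * 115975 = 347925.

347925


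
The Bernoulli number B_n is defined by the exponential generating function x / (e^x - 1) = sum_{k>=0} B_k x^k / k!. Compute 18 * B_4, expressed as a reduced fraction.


Bernoulli numbers can also be computed recursively via B_0 = 1 and sum_{j=0}^{m} C(m+1, j) B_j = 0 for m >= 1. Odd-index Bernoulli numbers vanish for k >= 3.
Computing B_4 = -1/30, so 18 * B_4 = 18 * -1/30 = -3/5.

-3/5


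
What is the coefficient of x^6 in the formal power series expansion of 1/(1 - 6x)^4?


The general identity 1/(1 - c x)^r = sum_{k>=0} c^k C(k + r - 1, r - 1) x^k follows by substituting y = c x into 1/(1 - y)^r = sum_{k>=0} C(k + r - 1, r - 1) y^k.
For c = 6, r = 4, k = 6:
6^6 * C(9, 3) = 46656 * 84 = 3919104.

3919104


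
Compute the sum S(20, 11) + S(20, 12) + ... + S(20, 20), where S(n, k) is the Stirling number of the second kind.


By definition, S(n, k) counts partitions of an n-set into exactly k nonempty blocks.
Computing row n = 20 for k = 11..20:
S(20, k): 1900842429486, 411016633391, 61068660380, 6302524580, 452329200, 22350954, 741285, 15675, 190, 1
Sum = 2379705685142.

2379705685142


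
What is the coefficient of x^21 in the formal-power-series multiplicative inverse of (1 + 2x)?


The inverse is 1/(1 + 2x). Apply the geometric identity 1/(1 - y) = sum_{k>=0} y^k with y = -2x:
1/(1 + 2x) = sum_{k>=0} (-2)^k x^k.
So the coefficient of x^21 is (-2)^21 = -2097152.

-2097152


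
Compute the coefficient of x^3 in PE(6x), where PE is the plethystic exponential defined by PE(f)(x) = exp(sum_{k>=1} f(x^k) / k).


With f(x) = 6x, the exponent is sum_{k>=1} 6 x^k / k = 6 * (-ln(1 - x)). Exponentiating:
PE(6x) = exp(-6 ln(1 - x)) = 1/(1 - x)^6.
By the negative binomial expansion, [x^n] 1/(1 - x)^6 = C(n + 5, 5).
For n = 3: C(8, 5) = 56.

56


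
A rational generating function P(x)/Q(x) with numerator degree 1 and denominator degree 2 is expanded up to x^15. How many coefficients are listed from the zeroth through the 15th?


Expanding up to x^15 gives the coefficients for x^0, x^1, ..., x^15.
That is 15 + 1 = 16 coefficients in total.

16


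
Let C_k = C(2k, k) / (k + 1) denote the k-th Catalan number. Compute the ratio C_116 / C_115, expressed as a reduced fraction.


Using C_k = (2k)! / (k! (k+1)!), the ratio C_{k+1}/C_k simplifies to
C_{k+1}/C_k = [(2k+2)! / ((k+1)! (k+2)!)] * [k! (k+1)! / (2k)!]
 = (2k+2)(2k+1) / ((k+1)(k+2)) = 2(2k+1) / (k+2).
For k = 115: 2(2*115 + 1) / (115 + 2) = 462/117 = 154/39.

154/39


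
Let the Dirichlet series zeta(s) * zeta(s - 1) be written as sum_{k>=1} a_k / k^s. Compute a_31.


Convolution gives a_k = sum_{d | k} d * 1 = sum_{d | k} d = sigma(k), the sum of positive divisors of k.
For k = 31, the divisors are 1, 31, so
sigma(31) = 1 + 31 = 32.

32


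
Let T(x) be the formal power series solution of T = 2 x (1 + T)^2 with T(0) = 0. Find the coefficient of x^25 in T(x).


Apply the Lagrange inversion formula: if T = 2 x * phi(T) with phi(t) = (1 + t)^2, then [x^n] T = 2^n * (1/n) [t^(n-1)] phi(t)^n = 2^n * (1/n) [t^(n-1)] (1 + t)^(2n) = 2^n * (1/n) C(2n, n-1).
Using the identity C(2n, n-1) = C(2n, n) * n / (n+1), the unscaled factor equals C(2n, n) / (n+1) = C_n, the n-th Catalan number.
For n = 25: C_25 = C(50, 25) / 26 = 126410606437752/26 = 4861946401452.
With the 2^25 = 33554432 factor, the coefficient is 33554432 * 4861946401452 = 163139849915165835264.

163139849915165835264


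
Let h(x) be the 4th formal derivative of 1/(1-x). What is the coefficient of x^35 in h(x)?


Differentiating 4 times: d^4/dx^4 [1/(1-x)] = 4!/(1-x)^5.
The expansion 1/(1-x)^5 = sum_{k>=0} C(k+4, 4) x^k, so the coefficient of x^n in 4!/(1-x)^5 is 4! * C(n+4, 4).
For n = 35: 24 * C(39, 4) = 24 * 82251 = 1974024

1974024


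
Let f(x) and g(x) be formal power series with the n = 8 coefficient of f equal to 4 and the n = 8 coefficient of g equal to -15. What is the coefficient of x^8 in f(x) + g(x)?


Addition of formal power series is termwise.
The coefficient of x^8 in f + g = 4 + -15
= -11

-11


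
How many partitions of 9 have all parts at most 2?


Using the generating function (1-x)^(-1)(1-x^2)^(-1),
the coefficient of x^9 counts these restricted partitions.
Result = 5

5


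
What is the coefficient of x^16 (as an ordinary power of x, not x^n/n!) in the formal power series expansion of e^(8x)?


The exponential series is e^y = sum_{k>=0} y^k / k!. Substituting y = 8x gives
e^(8x) = sum_{k>=0} 8^k x^k / k!.
So the coefficient of x^n is a^n/n! with a = 8, n = 16:
8^16 / 16! = 281474976710656/20922789888000 = 8589934592/638512875

8589934592/638512875


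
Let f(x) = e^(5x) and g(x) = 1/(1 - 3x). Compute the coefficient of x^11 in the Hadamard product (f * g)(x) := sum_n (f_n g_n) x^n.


Expanding: f_k = 5^k/k! (from e^(5x)) and g_k = 3^k (from 1/(1 - 3x)). So the Hadamard coefficient (f * g)_k = 5^k 3^k / k! = (15)^k / k!.
For k = 11: 15^11/11! = 8649755859375/39916800 = 4271484375/19712.

4271484375/19712


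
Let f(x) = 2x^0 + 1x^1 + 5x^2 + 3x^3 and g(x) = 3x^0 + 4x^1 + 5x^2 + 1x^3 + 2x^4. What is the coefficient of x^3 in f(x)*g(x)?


Cauchy product at x^3:
2*1 + 1*5 + 5*4 + 3*3
= 36

36


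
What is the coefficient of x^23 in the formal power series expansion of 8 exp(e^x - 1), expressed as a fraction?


exp(e^x - 1) is the exponential generating function for the Bell numbers Bell_k: exp(e^x - 1) = sum_{k>=0} Bell_k x^k / k!.
So the coefficient of x^23 in 8 exp(e^x - 1) is 8 Bell_23 / 23!.
Computing: Bell_23 = 44152005855084346 and 23! = 25852016738884976640000, giving
8 * 44152005855084346/25852016738884976640000 = 22076002927542173/1615751046180311040000.

22076002927542173/1615751046180311040000


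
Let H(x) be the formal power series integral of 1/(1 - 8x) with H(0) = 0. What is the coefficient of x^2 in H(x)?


1/(1 - 8x) = sum_{k>=0} 8^k x^k. Integrating termwise with H(0) = 0:
H(x) = sum_{k>=0} 8^k x^(k+1) / (k+1) = sum_{m>=1} 8^(m-1) x^m / m.
For m = 2: 8^1/2 = 8/2 = 4.

4


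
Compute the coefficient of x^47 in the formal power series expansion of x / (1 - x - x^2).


Let f(x) = sum_{k>=0} a_k x^k. Multiplying f(x) * (1 - x - x^2) = x and matching coefficients gives a_0 = 0, a_1 = 1, and a_k = a_{k-1} + a_{k-2} for k >= 2. These are the Fibonacci numbers F_k.
Iterating from F_0 = 0, F_1 = 1:
F_0=0, F_1=1, F_2=1, F_3=2, F_4=3, F_5=5, F_6=8, F_7=13, F_8=21, F_9=34, ...
F_47 = 2971215073.

2971215073


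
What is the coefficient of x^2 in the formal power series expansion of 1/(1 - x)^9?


The negative binomial / multiset identity is
1/(1 - x)^r = sum_{k>=0} C(k + r - 1, r - 1) x^k.
Here r = 9 and k = 2, so the coefficient is
C(2 + 8, 8) = C(10, 8)
= 45

45


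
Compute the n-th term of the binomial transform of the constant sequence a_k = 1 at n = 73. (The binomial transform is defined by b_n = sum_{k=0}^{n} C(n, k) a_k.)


With a_k = 1 for all k, b_n = sum_{k=0}^{n} C(n, k) = 2^n by the binomial theorem.
For n = 73: 2^73 = 9444732965739290427392.

9444732965739290427392


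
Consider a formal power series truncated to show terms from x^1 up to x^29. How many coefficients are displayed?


From x^1 to x^29 inclusive, the count is 29 - 1 + 1 = 29.

29


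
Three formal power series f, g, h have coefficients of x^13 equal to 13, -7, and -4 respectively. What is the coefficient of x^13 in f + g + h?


Series addition is componentwise:
13 + -7 + -4
= 2

2


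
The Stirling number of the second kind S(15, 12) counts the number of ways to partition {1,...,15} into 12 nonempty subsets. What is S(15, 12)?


Using the explicit formula S(n,k) = (1/k!) sum_{j=0}^{k} (-1)^(k-j) C(k,j) j^n:
S(15, 12) = 106470
Equivalently, S(n,k) is n! times the coefficient of x^n in the EGF (e^x - 1)^k / k!.

106470


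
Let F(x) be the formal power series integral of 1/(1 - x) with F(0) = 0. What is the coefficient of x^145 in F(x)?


1/(1 - x) = sum_{k>=0} x^k. Integrating termwise and using F(0) = 0 gives
F(x) = sum_{k>=0} x^(k+1) / (k+1) = sum_{m>=1} x^m / m = -ln(1 - x).
So the coefficient of x^145 is 1/145 = 1/145.

1/145


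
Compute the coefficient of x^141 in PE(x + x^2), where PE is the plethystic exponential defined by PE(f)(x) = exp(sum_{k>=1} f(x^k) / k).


With f(x) = x + x^2, the exponent is sum_{k>=1} (x^k + x^(2k)) / k = -ln(1 - x) - ln(1 - x^2). Exponentiating:
PE(x + x^2) = 1 / ((1 - x)(1 - x^2)).
This is the generating function for partitions of n into parts of size 1 or 2. The number of 2's can be any j in 0..70, and the rest are 1's, so
[x^141] = floor(141/2) + 1 = 71.

71


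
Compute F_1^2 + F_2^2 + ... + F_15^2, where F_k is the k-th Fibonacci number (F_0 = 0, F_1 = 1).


There is a standard identity sum_{k=0}^{N} F_k^2 = F_N * F_{N+1} (proved inductively from the telescoping relation F_k^2 = F_k F_{k+1} - F_{k-1} F_k). Then
sum_{k=1}^{15} F_k^2 = F_15 F_16 - F_0 F_1.
Computing: F_15 = 610, F_16 = 987, F_0 = 0, F_1 = 1.
Sum = 610 * 987 - 0 * 1 = 602070.

602070


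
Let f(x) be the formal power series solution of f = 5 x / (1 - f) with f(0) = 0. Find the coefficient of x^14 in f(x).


Apply Lagrange inversion: f = 5 x * phi(f) with phi(t) = 1/(1 - t), so
[x^n] f = 5^n * (1/n) [t^(n-1)] phi(t)^n = 5^n * (1/n) [t^(n-1)] (1 - t)^(-n) = 5^n * (1/n) C(2n - 2, n - 1) = 5^n * C_{n-1}.
For n = 14: C_13 = C(26, 13) / 14 = 10400600/14 = 742900.
With the 5^14 = 6103515625 factor, the coefficient is 6103515625 * 742900 = 4534301757812500.

4534301757812500


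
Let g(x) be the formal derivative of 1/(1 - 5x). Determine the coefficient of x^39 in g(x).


Differentiate termwise: d/dx sum_{k>=0} 5^k x^k = sum_{k>=1} k 5^k x^(k-1) = sum_{j>=0} (j+1) 5^(j+1) x^j.
Equivalently, d/dx [1/(1 - 5x)] = 5/(1 - 5x)^2.
For j = 39: 40 * 5^40 = 40 * 9094947017729282379150390625 = 363797880709171295166015625000.

363797880709171295166015625000


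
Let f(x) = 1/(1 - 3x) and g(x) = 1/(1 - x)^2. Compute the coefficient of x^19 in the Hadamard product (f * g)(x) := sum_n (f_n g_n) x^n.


f has coefficients f_k = 3^k. For g = 1/(1 - x)^2 the coefficient is g_k = C(k + 1, 1) = k + 1. The Hadamard coefficient is (f * g)_k = 3^k * (k + 1).
For k = 19: 3^19 * 20 = 1162261467 * 20 = 23245229340.

23245229340


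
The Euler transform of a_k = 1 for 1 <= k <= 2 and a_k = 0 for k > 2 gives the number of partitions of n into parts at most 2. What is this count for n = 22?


Partitions of 22 into parts at most 2:
Using generating function (1-x)^(-1)(1-x^2)^(-1),
the coefficient of x^22 = 12

12


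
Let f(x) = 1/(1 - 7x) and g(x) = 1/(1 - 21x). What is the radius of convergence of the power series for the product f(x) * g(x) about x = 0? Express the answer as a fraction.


The radius of 1/(1 - 7x) is 1/7 (nearest singularity at x = 1/7), and the radius of 1/(1 - 21x) is 1/21.
The product f(x)*g(x) = 1/((1 - 7x)(1 - 21x)) has singularities at both 1/7 and 1/21, so its radius of convergence is the distance to the nearest one:
min(1/7, 1/21) = 1/21.

1/21


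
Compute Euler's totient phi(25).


phi(n) counts integers in [1, n] coprime to n. Using the multiplicative formula phi(n) = n * prod_{p | n} (1 - 1/p):
25 = 5^2, so
phi(25) = 25 * (1 - 1/5) = 20.

20


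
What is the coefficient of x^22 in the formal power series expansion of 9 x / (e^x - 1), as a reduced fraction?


The exponential generating function for Bernoulli numbers is
x / (e^x - 1) = sum_{k>=0} B_k x^k / k!.
So the coefficient of x^22 in 9 x / (e^x - 1) is 9 B_22 / 22!.
Computing: B_22 = 854513/138, 22! = 1124000727777607680000, giving
9 * 854513/138 / 1124000727777607680000 = 77683/1566788893265756160000.

77683/1566788893265756160000


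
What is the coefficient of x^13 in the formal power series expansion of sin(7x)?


The Maclaurin series is sin(t) = sum_{k>=0} (-1)^k t^(2k+1) / (2k+1)!, so substituting t = 7x, only odd powers of x are nonzero, with coefficient of x^(2k+1) equal to (-1)^k 7^(2k+1) / (2k+1)!.
Write 13 = 2*6 + 1, giving the coefficient (-1)^6 * 7^13 / 13! = 96889010407/6227020800 = 13841287201/889574400.

13841287201/889574400


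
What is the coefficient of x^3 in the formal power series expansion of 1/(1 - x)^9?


The negative binomial / multiset identity is
1/(1 - x)^r = sum_{k>=0} C(k + r - 1, r - 1) x^k.
Here r = 9 and k = 3, so the coefficient is
C(3 + 8, 8) = C(11, 8)
= 165

165


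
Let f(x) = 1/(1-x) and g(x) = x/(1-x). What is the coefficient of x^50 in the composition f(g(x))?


First simplify the composition: f(g(x)) = 1/(1 - x/(1-x)) = (1-x)/((1-x) - x) = (1-x)/(1-2x).
Now extract the coefficient. Write (1-x)/(1-2x) = 1/(1-2x) - x/(1-2x).
The coefficient of x^n in 1/(1-2x) is 2^n, and in x/(1-2x) is 2^(n-1) (for n >= 1).
So the coefficient of x^50 is 2^50 - 2^49 = 1125899906842624 - 562949953421312 = 562949953421312.

562949953421312


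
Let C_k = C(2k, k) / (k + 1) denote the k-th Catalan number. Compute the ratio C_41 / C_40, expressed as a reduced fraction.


Using C_k = (2k)! / (k! (k+1)!), the ratio C_{k+1}/C_k simplifies to
C_{k+1}/C_k = [(2k+2)! / ((k+1)! (k+2)!)] * [k! (k+1)! / (2k)!]
 = (2k+2)(2k+1) / ((k+1)(k+2)) = 2(2k+1) / (k+2).
For k = 40: 2(2*40 + 1) / (40 + 2) = 162/42 = 27/7.

27/7


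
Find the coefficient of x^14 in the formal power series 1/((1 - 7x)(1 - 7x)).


By partial fractions or Cauchy convolution:
The coefficient equals sum_{k=0}^{14} 7^k * 7^(14-k).
= 10173346092735

10173346092735


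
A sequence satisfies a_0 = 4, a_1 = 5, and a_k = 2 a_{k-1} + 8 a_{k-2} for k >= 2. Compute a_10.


The characteristic equation is t^2 - 2 t - 8 = 0, with roots r_1 = 4 and r_2 = -2 (so c_1 = r_1 + r_2, c_2 = -r_1 r_2 as required).
One can use the closed form a_n = A r_1^n + B r_2^n, but direct iteration is more reliable:
a_0 = 4, a_1 = 5, a_2 = 42, a_3 = 124, a_4 = 584, a_5 = 2160, a_6 = 8992, a_7 = 35264, a_8 = 142464, a_9 = 567040, a_10 = 2273792.
So a_10 = 2273792.

2273792


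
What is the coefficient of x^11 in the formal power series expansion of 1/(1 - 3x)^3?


The general identity 1/(1 - c x)^r = sum_{k>=0} c^k C(k + r - 1, r - 1) x^k follows by substituting y = c x into 1/(1 - y)^r = sum_{k>=0} C(k + r - 1, r - 1) y^k.
For c = 3, r = 3, k = 11:
3^11 * C(13, 2) = 177147 * 78 = 13817466.

13817466


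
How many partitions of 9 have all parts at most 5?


Using the generating function (1-x)^(-1)(1-x^2)^(-1)...(1-x^5)^(-1),
the coefficient of x^9 counts these restricted partitions.
Result = 23

23


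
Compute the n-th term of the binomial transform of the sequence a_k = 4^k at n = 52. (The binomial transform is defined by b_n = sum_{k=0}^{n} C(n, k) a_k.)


With a_k = 4^k, b_n = sum_{k=0}^{n} C(n, k) 4^k = (1 + 4)^n by the binomial theorem.
For n = 52: (1 + 4)^52 = 5^52 = 2220446049250313080847263336181640625.

2220446049250313080847263336181640625


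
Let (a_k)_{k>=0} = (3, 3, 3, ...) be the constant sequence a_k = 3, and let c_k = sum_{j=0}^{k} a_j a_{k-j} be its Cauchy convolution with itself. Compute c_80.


Since a_j = 3 for all j >= 0, the convolution sum becomes
c_k = sum_{j=0}^{k} 3 * 3 = 9 * (k + 1).
Equivalently, the generating function of (a_k) is 3/(1 - x) and its square is 9/(1 - x)^2 = sum_{k>=0} 9(k + 1) x^k.
For k = 80: 9 * 81 = 729.

729


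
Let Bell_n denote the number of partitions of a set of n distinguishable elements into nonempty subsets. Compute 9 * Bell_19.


Bell_19 can be computed from the Bell triangle or from Dobinski's identity Bell_n = (1/e) * sum_{k>=0} k^n / k!.
Computing Bell_19 = 5832742205057.
Then 9 * 5832742205057 = 52494679845513.

52494679845513


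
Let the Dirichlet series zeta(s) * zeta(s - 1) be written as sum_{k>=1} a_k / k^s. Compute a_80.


Convolution gives a_k = sum_{d | k} d * 1 = sum_{d | k} d = sigma(k), the sum of positive divisors of k.
For k = 80, the divisors are 1, 2, 4, 5, 8, 10, 16, 20, 40, 80, so
sigma(80) = 1 + 2 + 4 + 5 + 8 + 10 + 16 + 20 + 40 + 80 = 186.

186


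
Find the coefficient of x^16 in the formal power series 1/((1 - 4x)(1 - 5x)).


By partial fractions or Cauchy convolution:
The coefficient equals sum_{k=0}^{16} 4^k * 5^(16-k).
= 745759583941

745759583941


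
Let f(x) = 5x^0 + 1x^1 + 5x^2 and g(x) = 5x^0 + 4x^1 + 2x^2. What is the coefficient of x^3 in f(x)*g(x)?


Cauchy product at x^3:
1*2 + 5*4
= 22

22


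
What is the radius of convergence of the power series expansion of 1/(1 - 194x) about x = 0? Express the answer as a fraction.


Expanding 1/(1 - 194x) = sum_{k>=0} 194^k x^k, the series converges when |194x| < 1, i.e., |x| < 1/194.
So the radius of convergence is 1/194 = 1/194.

1/194


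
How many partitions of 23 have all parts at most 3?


Using the generating function (1-x)^(-1)(1-x^2)^(-1)(1-x^3)^(-1),
the coefficient of x^23 counts these restricted partitions.
Result = 56

56


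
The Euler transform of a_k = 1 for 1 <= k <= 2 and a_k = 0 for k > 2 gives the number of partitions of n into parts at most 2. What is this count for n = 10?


Partitions of 10 into parts at most 2:
Using generating function (1-x)^(-1)(1-x^2)^(-1),
the coefficient of x^10 = 6

6


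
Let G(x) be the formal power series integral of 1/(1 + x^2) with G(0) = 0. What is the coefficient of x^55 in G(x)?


1/(1 + x^2) = sum_{j>=0} (-1)^j x^(2j). Integrating termwise with G(0) = 0:
G(x) = sum_{j>=0} (-1)^j x^(2j+1) / (2j+1) = arctan(x).
Only odd powers are nonzero. For x^55 write 55 = 2*27 + 1, giving
(-1)^27 / 55 = -1/55 = -1/55.

-1/55


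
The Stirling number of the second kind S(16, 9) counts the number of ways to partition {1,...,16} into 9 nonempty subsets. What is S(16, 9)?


Using the explicit formula S(n,k) = (1/k!) sum_{j=0}^{k} (-1)^(k-j) C(k,j) j^n:
S(16, 9) = 820784250
Equivalently, S(n,k) is n! times the coefficient of x^n in the EGF (e^x - 1)^k / k!.

820784250


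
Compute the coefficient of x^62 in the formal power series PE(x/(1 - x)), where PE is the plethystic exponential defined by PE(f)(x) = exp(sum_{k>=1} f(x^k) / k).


For f(x) = x/(1 - x) we have
sum_{k>=1} f(x^k) / k = sum_{k>=1} (1/k) * x^k / (1 - x^k) = sum_{k, m >= 1} x^(k m) / k,
which after exponentiating simplifies to
PE(x/(1 - x)) = prod_{k>=1} 1 / (1 - x^k).
This is the generating function for the partition function p(n), so the coefficient of x^62 is p(62).
Computing p(62) by dynamic programming over parts 1, 2, ..., 62: p(62) = 1300156.

1300156


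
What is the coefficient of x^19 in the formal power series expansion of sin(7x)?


The Maclaurin series is sin(t) = sum_{k>=0} (-1)^k t^(2k+1) / (2k+1)!, so substituting t = 7x, only odd powers of x are nonzero, with coefficient of x^(2k+1) equal to (-1)^k 7^(2k+1) / (2k+1)!.
Write 19 = 2*9 + 1, giving the coefficient (-1)^9 * 7^19 / 19! = -11398895185373143/121645100408832000 = -232630513987207/2482553069568000.

-232630513987207/2482553069568000


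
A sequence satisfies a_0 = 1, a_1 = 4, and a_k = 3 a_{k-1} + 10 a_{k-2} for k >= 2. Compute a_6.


The characteristic equation is t^2 - 3 t - 10 = 0, with roots r_1 = 5 and r_2 = -2 (so c_1 = r_1 + r_2, c_2 = -r_1 r_2 as required).
One can use the closed form a_n = A r_1^n + B r_2^n, but direct iteration is more reliable:
a_0 = 1, a_1 = 4, a_2 = 22, a_3 = 106, a_4 = 538, a_5 = 2674, a_6 = 13402.
So a_6 = 13402.

13402


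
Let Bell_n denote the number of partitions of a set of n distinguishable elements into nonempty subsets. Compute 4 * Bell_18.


Bell_18 can be computed from the Bell triangle or from Dobinski's identity Bell_n = (1/e) * sum_{k>=0} k^n / k!.
Computing Bell_18 = 682076806159.
Then 4 * 682076806159 = 2728307224636.

2728307224636


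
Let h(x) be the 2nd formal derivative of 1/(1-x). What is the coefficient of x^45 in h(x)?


Differentiating 2 times: d^2/dx^2 [1/(1-x)] = 2!/(1-x)^3.
The expansion 1/(1-x)^3 = sum_{k>=0} C(k+2, 2) x^k, so the coefficient of x^n in 2!/(1-x)^3 is 2! * C(n+2, 2).
For n = 45: 2 * C(47, 2) = 2 * 1081 = 2162

2162


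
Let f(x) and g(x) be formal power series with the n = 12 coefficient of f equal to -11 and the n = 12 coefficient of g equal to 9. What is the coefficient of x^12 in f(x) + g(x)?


Addition of formal power series is termwise.
The coefficient of x^12 in f + g = -11 + 9
= -2

-2


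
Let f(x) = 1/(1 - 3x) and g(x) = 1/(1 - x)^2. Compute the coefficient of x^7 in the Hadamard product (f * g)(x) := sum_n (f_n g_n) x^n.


f has coefficients f_k = 3^k. For g = 1/(1 - x)^2 the coefficient is g_k = C(k + 1, 1) = k + 1. The Hadamard coefficient is (f * g)_k = 3^k * (k + 1).
For k = 7: 3^7 * 8 = 2187 * 8 = 17496.

17496


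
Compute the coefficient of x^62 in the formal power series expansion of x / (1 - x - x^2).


Let f(x) = sum_{k>=0} a_k x^k. Multiplying f(x) * (1 - x - x^2) = x and matching coefficients gives a_0 = 0, a_1 = 1, and a_k = a_{k-1} + a_{k-2} for k >= 2. These are the Fibonacci numbers F_k.
Iterating from F_0 = 0, F_1 = 1:
F_0=0, F_1=1, F_2=1, F_3=2, F_4=3, F_5=5, F_6=8, F_7=13, F_8=21, F_9=34, ...
F_62 = 4052739537881.

4052739537881


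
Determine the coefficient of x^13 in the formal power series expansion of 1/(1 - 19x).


The geometric series identity gives 1/(1 - c x) = sum_{k>=0} c^k x^k, so the coefficient of x^k is c^k.
Here c = 19 and k = 13.
Computing: 19^13 = 42052983462257059

42052983462257059


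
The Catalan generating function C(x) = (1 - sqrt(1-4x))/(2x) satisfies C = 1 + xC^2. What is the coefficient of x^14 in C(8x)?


Substituting x -> 8x scales the n-th coefficient by 8^n, so [x^14] C(8x) = 8^14 * C_14.
C_14 = C(2*14, 14)/(15) = 40116600/15 = 2674440.
So 8^14 * 2674440 = 4398046511104 * 2674440 = 11762311511156981760.

11762311511156981760


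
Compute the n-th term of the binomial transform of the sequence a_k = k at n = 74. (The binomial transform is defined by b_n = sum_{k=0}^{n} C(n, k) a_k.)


With a_k = k, b_n = sum_{k=0}^{n} C(n, k) k. Using k * C(n, k) = n * C(n-1, k-1) gives b_n = n * sum_{k>=1} C(n-1, k-1) = n * 2^(n-1).
For n = 74: 74 * 2^73 = 74 * 9444732965739290427392 = 698910239464707491627008.

698910239464707491627008


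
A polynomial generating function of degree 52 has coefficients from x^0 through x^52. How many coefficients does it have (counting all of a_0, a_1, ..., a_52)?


A polynomial of degree 52 takes the form a_0 + a_1 x + ... + a_52 x^52.
The number of coefficients is 52 + 1 = 53.

53


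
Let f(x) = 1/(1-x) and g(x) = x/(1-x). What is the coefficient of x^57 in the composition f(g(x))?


First simplify the composition: f(g(x)) = 1/(1 - x/(1-x)) = (1-x)/((1-x) - x) = (1-x)/(1-2x).
Now extract the coefficient. Write (1-x)/(1-2x) = 1/(1-2x) - x/(1-2x).
The coefficient of x^n in 1/(1-2x) is 2^n, and in x/(1-2x) is 2^(n-1) (for n >= 1).
So the coefficient of x^57 is 2^57 - 2^56 = 144115188075855872 - 72057594037927936 = 72057594037927936.

72057594037927936


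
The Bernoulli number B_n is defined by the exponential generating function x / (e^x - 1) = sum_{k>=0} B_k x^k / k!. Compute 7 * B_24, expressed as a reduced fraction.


Bernoulli numbers can also be computed recursively via B_0 = 1 and sum_{j=0}^{m} C(m+1, j) B_j = 0 for m >= 1. Odd-index Bernoulli numbers vanish for k >= 3.
Computing B_24 = -236364091/2730, so 7 * B_24 = 7 * -236364091/2730 = -236364091/390.

-236364091/390


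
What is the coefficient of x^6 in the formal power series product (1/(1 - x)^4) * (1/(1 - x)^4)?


Combine the factors: (1/(1 - x)^4) * (1/(1 - x)^4) = 1/(1 - x)^8.
Then use 1/(1 - x)^r = sum_{k>=0} C(k + r - 1, r - 1) x^k with r = 8 and k = 6:
C(13, 7) = 1716.

1716


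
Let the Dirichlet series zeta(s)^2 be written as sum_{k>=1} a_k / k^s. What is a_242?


The Dirichlet convolution of the constant function 1 with itself gives (1 * 1)(k) = sum_{d | k} 1 = d(k), the number of positive divisors of k.
Since zeta(s) = sum_{k>=1} 1/k^s, we have zeta(s)^2 = sum_{k>=1} d(k)/k^s, so a_k = d(k).
For k = 242: the divisors are 1, 2, 11, 22, 121, 242.
Count = 6.

6


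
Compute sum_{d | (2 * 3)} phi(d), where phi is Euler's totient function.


First, 2 * 3 = 6. One classical identity is sum_{d | n} phi(d) = n (each k in [1, n] has a unique gcd with n, and among the k's with gcd(k, n) = n/d there are phi(d) of them). So the sum equals 6. We also verify directly:
Divisors of 6: 1, 2, 3, 6.
phi values: 1, 1, 2, 2.
Sum = 6.

6


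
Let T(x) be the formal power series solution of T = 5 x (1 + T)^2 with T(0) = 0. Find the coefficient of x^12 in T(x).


Apply the Lagrange inversion formula: if T = 5 x * phi(T) with phi(t) = (1 + t)^2, then [x^n] T = 5^n * (1/n) [t^(n-1)] phi(t)^n = 5^n * (1/n) [t^(n-1)] (1 + t)^(2n) = 5^n * (1/n) C(2n, n-1).
Using the identity C(2n, n-1) = C(2n, n) * n / (n+1), the unscaled factor equals C(2n, n) / (n+1) = C_n, the n-th Catalan number.
For n = 12: C_12 = C(24, 12) / 13 = 2704156/13 = 208012.
With the 5^12 = 244140625 factor, the coefficient is 244140625 * 208012 = 50784179687500.

50784179687500


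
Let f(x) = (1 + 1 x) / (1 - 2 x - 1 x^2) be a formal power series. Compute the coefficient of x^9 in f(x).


Write f(x) = sum_{k>=0} a_k x^k. Multiplying both sides by 1 - 2 x - 1 x^2 gives
(1 - 2 x - 1 x^2) sum_{k>=0} a_k x^k = 1 + 1 x.
Matching coefficients:
 x^0: a_0 = 1
 x^1: a_1 - 2 a_0 = 1  =>  a_1 = 2*1 + 1 = 3
 x^k (k >= 2): a_k = 2 a_{k-1} + 1 a_{k-2}.
Iterating: a_2 = 7, a_3 = 17, a_4 = 41, a_5 = 99, a_6 = 239, a_7 = 577, a_8 = 1393, a_9 = 3363.
So the coefficient of x^9 is 3363.

3363


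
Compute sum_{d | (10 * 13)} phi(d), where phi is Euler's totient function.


First, 10 * 13 = 130. One classical identity is sum_{d | n} phi(d) = n (each k in [1, n] has a unique gcd with n, and among the k's with gcd(k, n) = n/d there are phi(d) of them). So the sum equals 130. We also verify directly:
Divisors of 130: 1, 2, 5, 10, 13, 26, 65, 130.
phi values: 1, 1, 4, 4, 12, 12, 48, 48.
Sum = 130.

130


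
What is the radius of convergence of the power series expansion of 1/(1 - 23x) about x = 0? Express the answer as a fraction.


Expanding 1/(1 - 23x) = sum_{k>=0} 23^k x^k, the series converges when |23x| < 1, i.e., |x| < 1/23.
So the radius of convergence is 1/23 = 1/23.

1/23


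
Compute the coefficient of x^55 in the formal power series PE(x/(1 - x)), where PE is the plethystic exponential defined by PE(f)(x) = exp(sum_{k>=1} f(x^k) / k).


For f(x) = x/(1 - x) we have
sum_{k>=1} f(x^k) / k = sum_{k>=1} (1/k) * x^k / (1 - x^k) = sum_{k, m >= 1} x^(k m) / k,
which after exponentiating simplifies to
PE(x/(1 - x)) = prod_{k>=1} 1 / (1 - x^k).
This is the generating function for the partition function p(n), so the coefficient of x^55 is p(55).
Computing p(55) by dynamic programming over parts 1, 2, ..., 55: p(55) = 451276.

451276


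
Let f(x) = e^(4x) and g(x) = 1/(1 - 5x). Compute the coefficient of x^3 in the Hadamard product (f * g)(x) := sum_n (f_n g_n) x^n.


Expanding: f_k = 4^k/k! (from e^(4x)) and g_k = 5^k (from 1/(1 - 5x)). So the Hadamard coefficient (f * g)_k = 4^k 5^k / k! = (20)^k / k!.
For k = 3: 20^3/3! = 8000/6 = 4000/3.

4000/3


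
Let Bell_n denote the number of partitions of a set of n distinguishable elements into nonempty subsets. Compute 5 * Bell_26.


Bell_26 can be computed from the Bell triangle or from Dobinski's identity Bell_n = (1/e) * sum_{k>=0} k^n / k!.
Computing Bell_26 = 49631246523618756274.
Then 5 * 49631246523618756274 = 248156232618093781370.

248156232618093781370


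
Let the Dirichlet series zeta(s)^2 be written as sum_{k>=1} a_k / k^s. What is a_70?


The Dirichlet convolution of the constant function 1 with itself gives (1 * 1)(k) = sum_{d | k} 1 = d(k), the number of positive divisors of k.
Since zeta(s) = sum_{k>=1} 1/k^s, we have zeta(s)^2 = sum_{k>=1} d(k)/k^s, so a_k = d(k).
For k = 70: the divisors are 1, 2, 5, 7, 10, 14, 35, 70.
Count = 8.

8


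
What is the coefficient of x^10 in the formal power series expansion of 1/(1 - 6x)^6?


The general identity 1/(1 - c x)^r = sum_{k>=0} c^k C(k + r - 1, r - 1) x^k follows by substituting y = c x into 1/(1 - y)^r = sum_{k>=0} C(k + r - 1, r - 1) y^k.
For c = 6, r = 6, k = 10:
6^10 * C(15, 5) = 60466176 * 3003 = 181579926528.

181579926528


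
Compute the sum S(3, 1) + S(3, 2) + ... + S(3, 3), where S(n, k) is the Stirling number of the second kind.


By definition, S(n, k) counts partitions of an n-set into exactly k nonempty blocks.
Computing row n = 3 for k = 1..3:
S(3, k): 1, 3, 1
Sum = 5. (This equals Bell_3 since the sum runs over all k.)

5


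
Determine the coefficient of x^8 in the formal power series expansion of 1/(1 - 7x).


The geometric series identity gives 1/(1 - c x) = sum_{k>=0} c^k x^k, so the coefficient of x^k is c^k.
Here c = 7 and k = 8.
Computing: 7^8 = 5764801

5764801


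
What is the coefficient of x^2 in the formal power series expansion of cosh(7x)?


The Maclaurin series is cosh(t) = sum_{m>=0} t^(2m) / (2m)!, so substituting t = 7x, only even powers of x are nonzero, with coefficient of x^(2m) equal to 7^(2m) / (2m)!.
For x^2 the coefficient is 7^2/2! = 49/2 = 49/2.

49/2


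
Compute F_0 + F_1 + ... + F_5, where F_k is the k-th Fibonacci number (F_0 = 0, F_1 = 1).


Use the identity sum_{k=0}^{N} F_k = F_{N+2} - 1 (which follows from F_{k+2} - F_{k+1} = F_k). Then
sum_{k=0}^{5} F_k = (F_{7} - 1) - (F_{1} - 1) = F_{7} - F_{1}.
Computing: F_{7} = 13, F_{1} = 1, so
Sum = 13 - 1 = 12.

12


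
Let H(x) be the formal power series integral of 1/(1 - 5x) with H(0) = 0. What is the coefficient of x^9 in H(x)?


1/(1 - 5x) = sum_{k>=0} 5^k x^k. Integrating termwise with H(0) = 0:
H(x) = sum_{k>=0} 5^k x^(k+1) / (k+1) = sum_{m>=1} 5^(m-1) x^m / m.
For m = 9: 5^8/9 = 390625/9 = 390625/9.

390625/9


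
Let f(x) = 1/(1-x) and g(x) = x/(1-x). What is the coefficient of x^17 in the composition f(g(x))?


First simplify the composition: f(g(x)) = 1/(1 - x/(1-x)) = (1-x)/((1-x) - x) = (1-x)/(1-2x).
Now extract the coefficient. Write (1-x)/(1-2x) = 1/(1-2x) - x/(1-2x).
The coefficient of x^n in 1/(1-2x) is 2^n, and in x/(1-2x) is 2^(n-1) (for n >= 1).
So the coefficient of x^17 is 2^17 - 2^16 = 131072 - 65536 = 65536.

65536


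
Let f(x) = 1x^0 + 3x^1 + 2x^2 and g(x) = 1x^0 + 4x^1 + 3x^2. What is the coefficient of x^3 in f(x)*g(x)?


Cauchy product at x^3:
3*3 + 2*4
= 17

17


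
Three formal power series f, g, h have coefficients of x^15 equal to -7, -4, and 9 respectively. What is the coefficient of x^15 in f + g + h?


Series addition is componentwise:
-7 + -4 + 9
= -2

-2


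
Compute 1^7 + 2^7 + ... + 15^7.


This power sum has a closed form given by Faulhaber's formula
sum_{k=1}^{m} k^p = (1 / (p + 1)) * sum_{j=0}^{p} C(p + 1, j) B_j m^(p + 1 - j),
but for small m direct computation is fastest:
1 + 128 + 2187 + 16384 + 78125 + 279936 + 823543 + 2097152 + 4782969 + 10000000 + 19487171 + 35831808 + 62748517 + 105413504 + 170859375 = 412420800.

412420800


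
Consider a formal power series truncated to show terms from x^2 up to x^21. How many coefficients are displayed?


From x^2 to x^21 inclusive, the count is 21 - 2 + 1 = 20.

20


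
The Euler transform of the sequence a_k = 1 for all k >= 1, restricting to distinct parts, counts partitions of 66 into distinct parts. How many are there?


Partitions of 66 into distinct parts can be computed via generating function.
Product (1+x)(1+x^2)(1+x^3)...
The coefficient of x^66 = 20132

20132


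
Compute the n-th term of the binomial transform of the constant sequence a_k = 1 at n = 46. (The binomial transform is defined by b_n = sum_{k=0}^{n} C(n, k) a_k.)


With a_k = 1 for all k, b_n = sum_{k=0}^{n} C(n, k) = 2^n by the binomial theorem.
For n = 46: 2^46 = 70368744177664.

70368744177664


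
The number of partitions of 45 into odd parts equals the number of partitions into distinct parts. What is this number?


Computing partitions of 45 into odd parts (1, 3, 5, ...):
Using the generating function prod_{k>=0} 1/(1-x^(2k+1)),
the count is 2048

2048


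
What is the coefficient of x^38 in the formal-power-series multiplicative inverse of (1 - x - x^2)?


Let the inverse be f(x) = sum_{k>=0} a_k x^k. From f(x) * (1 - x - x^2) = 1 and matching coefficients:
 x^0: a_0 = 1.
 x^1: a_1 - a_0 = 0, so a_1 = 1.
 x^k (k >= 2): a_k - a_{k-1} - a_{k-2} = 0, i.e. a_k = a_{k-1} + a_{k-2}.
This is the Fibonacci-type recurrence shifted so that a_0 = a_1 = 1.
Iterating: a_0=1, a_1=1, a_2=2, a_3=3, a_4=5, a_5=8, a_6=13, a_7=21, a_8=34, a_9=55, ...
a_38 = 63245986.

63245986


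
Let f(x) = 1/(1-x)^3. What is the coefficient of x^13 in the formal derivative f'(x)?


Differentiate: d/dx [ 1/(1-x)^r ] = r / (1-x)^(r+1).
Here r = 3, so f'(x) = 3 / (1-x)^4.
The expansion of 1/(1-x)^(r+1) has coefficient of x^n equal to C(n+r, r).
So the coefficient of x^13 in f'(x) is
3 * C(16, 3) = 3 * 560 = 1680

1680


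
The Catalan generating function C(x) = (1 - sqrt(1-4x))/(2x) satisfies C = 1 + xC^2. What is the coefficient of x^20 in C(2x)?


Substituting x -> 2x scales the n-th coefficient by 2^n, so [x^20] C(2x) = 2^20 * C_20.
C_20 = C(2*20, 20)/(21) = 137846528820/21 = 6564120420.
So 2^20 * 6564120420 = 1048576 * 6564120420 = 6882979133521920.

6882979133521920


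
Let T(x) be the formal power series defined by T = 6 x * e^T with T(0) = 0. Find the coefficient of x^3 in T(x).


Apply the Lagrange inversion formula: if T = 6 x * phi(T) with phi(t) = e^t, then
[x^n] T = 6^n * (1/n) [t^(n-1)] phi(t)^n = 6^n * (1/n) [t^(n-1)] e^(n t) = 6^n * (1/n) * n^(n-1) / (n-1)! = 6^n * n^(n-1) / n!.
When c = 1 this is the Cayley count of rooted labeled trees on n vertices, divided by n!.
For n = 3: 6^3 * 3^2 / 3! = 216 * 9/6 = 324.

324


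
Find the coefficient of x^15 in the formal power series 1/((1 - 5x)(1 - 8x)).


By partial fractions or Cauchy convolution:
The coefficient equals sum_{k=0}^{15} 5^k * 8^(15-k).
= 93774129606677

93774129606677


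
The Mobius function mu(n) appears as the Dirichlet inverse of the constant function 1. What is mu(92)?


92 has a squared prime factor, so mu(92) = 0.
Factorization reveals a repeated prime.

0


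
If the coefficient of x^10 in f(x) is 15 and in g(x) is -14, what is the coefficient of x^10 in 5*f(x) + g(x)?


Scalar multiplication scales coefficients: 5 * 15 = 75.
Then add the g coefficient: 75 + -14
= 61

61


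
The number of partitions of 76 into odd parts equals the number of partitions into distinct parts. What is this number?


Computing partitions of 76 into odd parts (1, 3, 5, ...):
Using the generating function prod_{k>=0} 1/(1-x^(2k+1)),
the count is 53250

53250


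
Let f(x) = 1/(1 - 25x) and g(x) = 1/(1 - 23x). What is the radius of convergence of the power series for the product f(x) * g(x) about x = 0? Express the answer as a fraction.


The radius of 1/(1 - 25x) is 1/25 (nearest singularity at x = 1/25), and the radius of 1/(1 - 23x) is 1/23.
The product f(x)*g(x) = 1/((1 - 25x)(1 - 23x)) has singularities at both 1/25 and 1/23, so its radius of convergence is the distance to the nearest one:
min(1/25, 1/23) = 1/25.

1/25


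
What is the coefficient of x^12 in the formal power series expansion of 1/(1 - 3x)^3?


The general identity 1/(1 - c x)^r = sum_{k>=0} c^k C(k + r - 1, r - 1) x^k follows by substituting y = c x into 1/(1 - y)^r = sum_{k>=0} C(k + r - 1, r - 1) y^k.
For c = 3, r = 3, k = 12:
3^12 * C(14, 2) = 531441 * 91 = 48361131.

48361131


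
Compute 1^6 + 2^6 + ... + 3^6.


This power sum has a closed form given by Faulhaber's formula
sum_{k=1}^{m} k^p = (1 / (p + 1)) * sum_{j=0}^{p} C(p + 1, j) B_j m^(p + 1 - j),
but for small m direct computation is fastest:
1 + 64 + 729 = 794.

794


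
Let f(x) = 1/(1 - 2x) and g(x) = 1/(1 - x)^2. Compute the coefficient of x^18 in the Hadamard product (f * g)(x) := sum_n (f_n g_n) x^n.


f has coefficients f_k = 2^k. For g = 1/(1 - x)^2 the coefficient is g_k = C(k + 1, 1) = k + 1. The Hadamard coefficient is (f * g)_k = 2^k * (k + 1).
For k = 18: 2^18 * 19 = 262144 * 19 = 4980736.

4980736


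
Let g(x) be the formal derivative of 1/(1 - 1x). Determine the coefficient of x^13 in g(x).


Differentiate termwise: d/dx sum_{k>=0} 1^k x^k = sum_{k>=1} k 1^k x^(k-1) = sum_{j>=0} (j+1) 1^(j+1) x^j.
Equivalently, d/dx [1/(1 - 1x)] = 1/(1 - 1x)^2.
For j = 13: 14 * 1^14 = 14 * 1 = 14.

14
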